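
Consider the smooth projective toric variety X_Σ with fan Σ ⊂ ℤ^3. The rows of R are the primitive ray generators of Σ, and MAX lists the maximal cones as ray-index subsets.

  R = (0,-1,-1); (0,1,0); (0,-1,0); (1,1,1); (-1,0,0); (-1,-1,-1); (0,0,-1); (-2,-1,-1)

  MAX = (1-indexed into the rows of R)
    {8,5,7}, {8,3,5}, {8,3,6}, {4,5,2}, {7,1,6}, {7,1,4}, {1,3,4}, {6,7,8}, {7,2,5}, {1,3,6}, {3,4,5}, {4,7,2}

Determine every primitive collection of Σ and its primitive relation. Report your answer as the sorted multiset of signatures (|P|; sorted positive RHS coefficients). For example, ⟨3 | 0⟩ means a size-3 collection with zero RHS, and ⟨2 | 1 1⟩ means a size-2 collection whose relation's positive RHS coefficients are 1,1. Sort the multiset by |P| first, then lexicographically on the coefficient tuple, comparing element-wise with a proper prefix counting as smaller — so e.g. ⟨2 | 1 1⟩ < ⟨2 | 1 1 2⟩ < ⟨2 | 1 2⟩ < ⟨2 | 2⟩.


Minimal non-faces — 11 found among 8 rays, 12 max cones:

  P = {2,3}:  v_{2} + v_{3} = 0 — sig = ⟨2 | 0⟩
  P = {4,6}:  v_{4} + v_{6} = 0 — sig = ⟨2 | 0⟩
  P = {1,2}:  v_{1} + v_{2} = v_{7} — sig = ⟨2 | 1⟩
  P = {1,5}:  v_{1} + v_{5} = v_{6} — sig = ⟨2 | 1⟩
  P = {3,7}:  v_{3} + v_{7} = v_{1} — sig = ⟨2 | 1⟩
  P = {4,8}:  v_{4} + v_{8} = v_{5} — sig = ⟨2 | 1⟩
  P = {5,6}:  v_{5} + v_{6} = v_{8} — sig = ⟨2 | 1⟩
  P = {2,6}:  v_{2} + v_{6} = v_{5} + v_{7} — sig = ⟨2 | 1 1⟩
  P = {2,8}:  v_{2} + v_{8} = 2·v_{5} + v_{7} — sig = ⟨2 | 1 2⟩
  P = {1,8}:  v_{1} + v_{8} = 2·v_{6} — sig = ⟨2 | 2⟩
  P = {4,5,7}:  v_{4} + v_{5} + v_{7} = v_{2} — sig = ⟨3 | 1⟩

Signatures (|P|; sorted positive RHS coefficients), sorted:
{ ⟨2 | 0⟩ ×2,  ⟨2 | 1⟩ ×5,  ⟨2 | 1 1⟩,  ⟨2 | 1 2⟩,  ⟨2 | 2⟩,  ⟨3 | 1⟩ }


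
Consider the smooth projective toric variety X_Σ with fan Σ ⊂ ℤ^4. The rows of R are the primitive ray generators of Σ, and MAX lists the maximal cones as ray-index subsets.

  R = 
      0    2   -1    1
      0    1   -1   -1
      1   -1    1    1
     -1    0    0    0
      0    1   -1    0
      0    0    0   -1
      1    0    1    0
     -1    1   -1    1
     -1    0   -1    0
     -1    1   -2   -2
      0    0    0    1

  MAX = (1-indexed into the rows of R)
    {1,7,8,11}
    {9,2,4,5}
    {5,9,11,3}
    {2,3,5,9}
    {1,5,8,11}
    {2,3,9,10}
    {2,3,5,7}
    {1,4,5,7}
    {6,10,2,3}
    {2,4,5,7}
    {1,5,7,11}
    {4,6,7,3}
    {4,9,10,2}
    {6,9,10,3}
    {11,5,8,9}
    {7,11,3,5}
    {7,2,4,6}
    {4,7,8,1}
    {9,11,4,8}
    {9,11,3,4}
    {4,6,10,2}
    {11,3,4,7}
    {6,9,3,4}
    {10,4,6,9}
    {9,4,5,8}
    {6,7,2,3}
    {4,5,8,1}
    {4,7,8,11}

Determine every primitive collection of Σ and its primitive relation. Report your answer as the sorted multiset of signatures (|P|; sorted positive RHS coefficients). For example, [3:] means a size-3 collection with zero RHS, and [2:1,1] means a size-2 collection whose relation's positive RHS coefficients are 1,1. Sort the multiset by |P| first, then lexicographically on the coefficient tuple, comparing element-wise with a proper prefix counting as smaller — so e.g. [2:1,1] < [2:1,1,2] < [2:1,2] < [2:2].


The 23 primitive collections of Σ (r=11, n=4):

  P = {6,11}:  v_{6} + v_{11} = 0 ; sig = [2:]
  P = {7,9}:  v_{7} + v_{9} = 0 ; sig = [2:]
  P = {2,11}:  v_{2} + v_{11} = v_{5} ; sig = [2:1]
  P = {5,6}:  v_{5} + v_{6} = v_{2} ; sig = [2:1]
  P = {1,9}:  v_{1} + v_{9} = v_{5} + v_{8} ; sig = [2:1,1]
  P = {6,8}:  v_{6} + v_{8} = v_{4} + v_{5} ; sig = [2:1,1]
  P = {7,10}:  v_{7} + v_{10} = v_{2} + v_{6} ; sig = [2:1,1]
  P = {10,11}:  v_{10} + v_{11} = v_{2} + v_{9} ; sig = [2:1,1]
  P = {8,10}:  v_{8} + v_{10} = v_{2} + v_{4} + v_{5} + v_{9} ; sig = [2:1,1,1,1]
  P = {1,3}:  v_{1} + v_{3} = v_{5} + v_{7} + 2·v_{11} ; sig = [2:1,1,2]
  P = {1,6}:  v_{1} + v_{6} = v_{4} + 2·v_{5} + v_{7} ; sig = [2:1,1,2]
  P = {1,10}:  v_{1} + v_{10} = v_{2} + v_{4} + 2·v_{5} ; sig = [2:1,1,2]
  P = {1,2}:  v_{1} + v_{2} = v_{4} + 3·v_{5} + v_{7} ; sig = [2:1,1,3]
  P = {2,8}:  v_{2} + v_{8} = v_{4} + 2·v_{5} ; sig = [2:1,2]
  P = {5,10}:  v_{5} + v_{10} = 2·v_{2} + v_{9} ; sig = [2:1,2]
  P = {3,8}:  v_{3} + v_{8} = 2·v_{11} ; sig = [2:2]
  P = {2,3,4}:  v_{2} + v_{3} + v_{4} = 0 ; sig = [3:]
  P = {2,6,9}:  v_{2} + v_{6} + v_{9} = v_{10} ; sig = [3:1]
  P = {3,4,5}:  v_{3} + v_{4} + v_{5} = v_{11} ; sig = [3:1]
  P = {4,5,11}:  v_{4} + v_{5} + v_{11} = v_{8} ; sig = [3:1]
  P = {5,7,8}:  v_{5} + v_{7} + v_{8} = v_{1} ; sig = [3:1]
  P = {3,4,10}:  v_{3} + v_{4} + v_{10} = v_{6} + v_{9} ; sig = [3:1,1]
  P = {1,4,11}:  v_{1} + v_{4} + v_{11} = v_{7} + 2·v_{8} ; sig = [3:1,2]

Hence PRS(X_Σ) =
    |P|=2: 16 collections, coeffs (), (), (1), (1), (1,1), (1,1), (1,1), (1,1), (1,1,1,1), (1,1,2), (1,1,2), (1,1,2), (1,1,3), (1,2), (1,2), (2)
    |P|=3: 7 collections, coeffs (), (1), (1), (1), (1), (1,1), (1,2)


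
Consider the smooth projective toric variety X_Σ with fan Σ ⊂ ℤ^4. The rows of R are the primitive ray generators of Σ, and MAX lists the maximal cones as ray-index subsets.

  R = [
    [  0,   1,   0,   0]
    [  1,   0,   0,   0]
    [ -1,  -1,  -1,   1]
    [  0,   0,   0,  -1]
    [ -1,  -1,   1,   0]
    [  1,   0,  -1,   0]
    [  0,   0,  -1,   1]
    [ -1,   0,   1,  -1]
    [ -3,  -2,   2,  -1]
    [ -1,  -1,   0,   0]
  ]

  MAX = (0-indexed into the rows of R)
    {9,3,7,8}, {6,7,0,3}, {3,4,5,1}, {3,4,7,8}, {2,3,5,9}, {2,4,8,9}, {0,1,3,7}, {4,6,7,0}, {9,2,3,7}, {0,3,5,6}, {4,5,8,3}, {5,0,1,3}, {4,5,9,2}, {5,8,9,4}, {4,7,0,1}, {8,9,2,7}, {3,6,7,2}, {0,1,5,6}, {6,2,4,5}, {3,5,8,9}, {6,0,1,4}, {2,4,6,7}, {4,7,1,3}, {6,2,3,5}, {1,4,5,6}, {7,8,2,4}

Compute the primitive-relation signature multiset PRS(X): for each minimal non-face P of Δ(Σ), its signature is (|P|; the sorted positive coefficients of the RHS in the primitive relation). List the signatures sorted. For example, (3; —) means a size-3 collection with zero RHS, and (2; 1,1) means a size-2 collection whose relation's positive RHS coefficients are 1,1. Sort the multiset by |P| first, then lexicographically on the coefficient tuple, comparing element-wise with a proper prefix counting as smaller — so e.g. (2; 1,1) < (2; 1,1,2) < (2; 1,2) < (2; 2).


|primitive collections| = 19. Relations:

  • {5,7}:  v_{5} + v_{7} = v_{3}  →  sig = (2; 1)
  • {6,9}:  v_{6} + v_{9} = v_{2}  →  sig = (2; 1)
  • {0,9}:  v_{0} + v_{9} = v_{6} + v_{7}  →  sig = (2; 1,1)
  • {1,9}:  v_{1} + v_{9} = v_{4} + v_{5}  →  sig = (2; 1,1)
  • {1,2}:  v_{1} + v_{2} = v_{4} + v_{5} + v_{6}  →  sig = (2; 1,1,1)
  • {6,8}:  v_{6} + v_{8} = v_{2} + v_{4} + v_{7}  →  sig = (2; 1,1,1)
  • {0,8}:  v_{0} + v_{8} = v_{4} + v_{6} + 2·v_{7}  →  sig = (2; 1,1,2)
  • {0,2}:  v_{0} + v_{2} = 2·v_{6} + v_{7}  →  sig = (2; 1,2)
  • {1,8}:  v_{1} + v_{8} = v_{3} + 2·v_{4}  →  sig = (2; 1,2)
  • {0,4,5}:  v_{0} + v_{4} + v_{5} = 0  →  sig = (3; —)
  • {1,6,7}:  v_{1} + v_{6} + v_{7} = 0  →  sig = (3; —)
  • {0,3,4}:  v_{0} + v_{3} + v_{4} = v_{7}  →  sig = (3; 1)
  • {1,3,6}:  v_{1} + v_{3} + v_{6} = v_{5}  →  sig = (3; 1)
  • {3,4,6}:  v_{3} + v_{4} + v_{6} = v_{9}  →  sig = (3; 1)
  • {4,7,9}:  v_{4} + v_{7} + v_{9} = v_{8}  →  sig = (3; 1)
  • {3,4,9}:  v_{3} + v_{4} + v_{9} = v_{5} + v_{8}  →  sig = (3; 1,1)
  • {2,3,8}:  v_{2} + v_{3} + v_{8} = v_{7} + 3·v_{9}  →  sig = (3; 1,3)
  • {2,3,4}:  v_{2} + v_{3} + v_{4} = 2·v_{9}  →  sig = (3; 2)
  • {2,5,8}:  v_{2} + v_{5} + v_{8} = 3·v_{9}  →  sig = (3; 3)

so the primitive-relation signature multiset is
    (2; 1)
    (2; 1)
    (2; 1,1)
    (2; 1,1)
    (2; 1,1,1)
    (2; 1,1,1)
    (2; 1,1,2)
    (2; 1,2)
    (2; 1,2)
    (3; —)
    (3; —)
    (3; 1)
    (3; 1)
    (3; 1)
    (3; 1)
    (3; 1,1)
    (3; 1,3)
    (3; 2)
    (3; 3)


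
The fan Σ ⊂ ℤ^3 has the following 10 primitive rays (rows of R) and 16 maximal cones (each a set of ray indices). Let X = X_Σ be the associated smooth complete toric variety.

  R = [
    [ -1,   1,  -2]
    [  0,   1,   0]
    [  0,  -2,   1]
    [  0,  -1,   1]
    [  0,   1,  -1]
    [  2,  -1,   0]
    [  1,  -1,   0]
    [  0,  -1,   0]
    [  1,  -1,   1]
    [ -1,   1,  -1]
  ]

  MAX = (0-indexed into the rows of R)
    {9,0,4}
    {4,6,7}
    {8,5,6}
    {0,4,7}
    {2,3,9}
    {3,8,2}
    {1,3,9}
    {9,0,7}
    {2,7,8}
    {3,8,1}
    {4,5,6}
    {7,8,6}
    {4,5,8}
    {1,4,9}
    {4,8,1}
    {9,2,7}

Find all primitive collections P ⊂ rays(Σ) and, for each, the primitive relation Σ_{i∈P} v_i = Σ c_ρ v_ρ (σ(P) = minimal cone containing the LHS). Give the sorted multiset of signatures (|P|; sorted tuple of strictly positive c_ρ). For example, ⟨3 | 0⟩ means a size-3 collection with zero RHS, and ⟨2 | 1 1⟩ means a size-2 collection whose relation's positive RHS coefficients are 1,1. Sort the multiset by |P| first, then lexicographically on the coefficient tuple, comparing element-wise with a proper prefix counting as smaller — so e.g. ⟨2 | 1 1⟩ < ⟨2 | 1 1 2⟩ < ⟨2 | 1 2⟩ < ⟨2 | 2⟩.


Minimal non-faces — 24 found among 10 rays, 16 max cones:

  • {1,7}:  v_{1} + v_{7} = 0 — sig = ⟨2 | 0⟩
  • {3,4}:  v_{3} + v_{4} = 0 — sig = ⟨2 | 0⟩
  • {8,9}:  v_{8} + v_{9} = 0 — sig = ⟨2 | 0⟩
  • {1,2}:  v_{1} + v_{2} = v_{3} — sig = ⟨2 | 1⟩
  • {2,4}:  v_{2} + v_{4} = v_{7} — sig = ⟨2 | 1⟩
  • {3,7}:  v_{3} + v_{7} = v_{2} — sig = ⟨2 | 1⟩
  • {0,1}:  v_{0} + v_{1} = v_{4} + v_{9} — sig = ⟨2 | 1 1⟩
  • {0,3}:  v_{0} + v_{3} = v_{7} + v_{9} — sig = ⟨2 | 1 1⟩
  • {0,8}:  v_{0} + v_{8} = v_{4} + v_{7} — sig = ⟨2 | 1 1⟩
  • {1,6}:  v_{1} + v_{6} = v_{4} + v_{8} — sig = ⟨2 | 1 1⟩
  • {3,5}:  v_{3} + v_{5} = v_{6} + v_{8} — sig = ⟨2 | 1 1⟩
  • {3,6}:  v_{3} + v_{6} = v_{7} + v_{8} — sig = ⟨2 | 1 1⟩
  • {5,9}:  v_{5} + v_{9} = v_{4} + v_{6} — sig = ⟨2 | 1 1⟩
  • {6,9}:  v_{6} + v_{9} = v_{4} + v_{7} — sig = ⟨2 | 1 1⟩
  • {2,5}:  v_{2} + v_{5} = v_{6} + v_{7} + v_{8} — sig = ⟨2 | 1 1 1⟩
  • {0,5}:  v_{0} + v_{5} = 2·v_{4} + v_{6} + v_{7} — sig = ⟨2 | 1 1 2⟩
  • {0,2}:  v_{0} + v_{2} = 2·v_{7} + v_{9} — sig = ⟨2 | 1 2⟩
  • {2,6}:  v_{2} + v_{6} = 2·v_{7} + v_{8} — sig = ⟨2 | 1 2⟩
  • {5,7}:  v_{5} + v_{7} = 2·v_{6} — sig = ⟨2 | 2⟩
  • {0,6}:  v_{0} + v_{6} = 2·v_{4} + 2·v_{7} — sig = ⟨2 | 2 2⟩
  • {1,5}:  v_{1} + v_{5} = 2·v_{4} + 2·v_{8} — sig = ⟨2 | 2 2⟩
  • {4,6,8}:  v_{4} + v_{6} + v_{8} = v_{5} — sig = ⟨3 | 1⟩
  • {4,7,8}:  v_{4} + v_{7} + v_{8} = v_{6} — sig = ⟨3 | 1⟩
  • {4,7,9}:  v_{4} + v_{7} + v_{9} = v_{0} — sig = ⟨3 | 1⟩

so the primitive-relation signature multiset is
{ ⟨2 | 0⟩ ×3,  ⟨2 | 1⟩ ×3,  ⟨2 | 1 1⟩ ×8,  ⟨2 | 1 1 1⟩,  ⟨2 | 1 1 2⟩,  ⟨2 | 1 2⟩ ×2,  ⟨2 | 2⟩,  ⟨2 | 2 2⟩ ×2,  ⟨3 | 1⟩ ×3 }


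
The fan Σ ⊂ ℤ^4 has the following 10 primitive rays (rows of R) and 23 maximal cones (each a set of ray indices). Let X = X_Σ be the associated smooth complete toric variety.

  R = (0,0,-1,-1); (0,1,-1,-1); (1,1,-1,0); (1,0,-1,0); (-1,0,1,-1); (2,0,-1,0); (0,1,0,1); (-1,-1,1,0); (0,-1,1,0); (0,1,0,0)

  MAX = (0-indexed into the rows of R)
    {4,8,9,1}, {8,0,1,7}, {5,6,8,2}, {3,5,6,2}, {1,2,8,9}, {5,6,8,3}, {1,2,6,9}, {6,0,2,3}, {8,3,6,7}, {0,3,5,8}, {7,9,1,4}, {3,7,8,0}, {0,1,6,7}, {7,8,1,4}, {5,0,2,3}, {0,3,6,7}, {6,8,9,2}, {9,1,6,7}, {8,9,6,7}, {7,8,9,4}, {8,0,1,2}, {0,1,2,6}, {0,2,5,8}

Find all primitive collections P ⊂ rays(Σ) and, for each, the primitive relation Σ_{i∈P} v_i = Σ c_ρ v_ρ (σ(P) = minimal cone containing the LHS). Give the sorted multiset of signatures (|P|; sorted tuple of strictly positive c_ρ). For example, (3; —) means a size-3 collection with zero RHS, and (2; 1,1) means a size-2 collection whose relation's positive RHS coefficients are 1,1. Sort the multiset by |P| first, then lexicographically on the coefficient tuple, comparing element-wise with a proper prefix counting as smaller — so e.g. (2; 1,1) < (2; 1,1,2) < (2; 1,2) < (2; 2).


17 collections generate NE(X_Σ); each relation:

  {2,7}:  v_{2} + v_{7} = 0 ; sig = (2; —)
  {0,9}:  v_{0} + v_{9} = v_{1} ; sig = (2; 1)
  {3,9}:  v_{3} + v_{9} = v_{2} ; sig = (2; 1)
  {1,3}:  v_{1} + v_{3} = v_{0} + v_{2} ; sig = (2; 1,1)
  {3,4}:  v_{3} + v_{4} = v_{1} + v_{8} ; sig = (2; 1,1)
  {5,7}:  v_{5} + v_{7} = v_{3} + v_{8} ; sig = (2; 1,1)
  {2,4}:  v_{2} + v_{4} = v_{1} + v_{8} + v_{9} ; sig = (2; 1,1,1)
  {0,4}:  v_{0} + v_{4} = 2·v_{1} + v_{7} + v_{8} ; sig = (2; 1,1,2)
  {1,5}:  v_{1} + v_{5} = v_{0} + 2·v_{2} + v_{8} ; sig = (2; 1,1,2)
  {4,5}:  v_{4} + v_{5} = v_{1} + v_{2} + 2·v_{8} ; sig = (2; 1,1,2)
  {4,6}:  v_{4} + v_{6} = v_{7} + 2·v_{9} ; sig = (2; 1,2)
  {5,9}:  v_{5} + v_{9} = 2·v_{2} + v_{8} ; sig = (2; 1,2)
  {0,6,8}:  v_{0} + v_{6} + v_{8} = 0 ; sig = (3; —)
  {1,6,8}:  v_{1} + v_{6} + v_{8} = v_{9} ; sig = (3; 1)
  {2,3,8}:  v_{2} + v_{3} + v_{8} = v_{5} ; sig = (3; 1)
  {0,5,6}:  v_{0} + v_{5} + v_{6} = v_{2} + v_{3} ; sig = (3; 1,1)
  {1,7,8,9}:  v_{1} + v_{7} + v_{8} + v_{9} = v_{4} ; sig = (4; 1)

so the primitive-relation signature multiset is
    (2; —)
    (2; 1)
    (2; 1)
    (2; 1,1)
    (2; 1,1)
    (2; 1,1)
    (2; 1,1,1)
    (2; 1,1,2)
    (2; 1,1,2)
    (2; 1,1,2)
    (2; 1,2)
    (2; 1,2)
    (3; —)
    (3; 1)
    (3; 1)
    (3; 1,1)
    (4; 1)


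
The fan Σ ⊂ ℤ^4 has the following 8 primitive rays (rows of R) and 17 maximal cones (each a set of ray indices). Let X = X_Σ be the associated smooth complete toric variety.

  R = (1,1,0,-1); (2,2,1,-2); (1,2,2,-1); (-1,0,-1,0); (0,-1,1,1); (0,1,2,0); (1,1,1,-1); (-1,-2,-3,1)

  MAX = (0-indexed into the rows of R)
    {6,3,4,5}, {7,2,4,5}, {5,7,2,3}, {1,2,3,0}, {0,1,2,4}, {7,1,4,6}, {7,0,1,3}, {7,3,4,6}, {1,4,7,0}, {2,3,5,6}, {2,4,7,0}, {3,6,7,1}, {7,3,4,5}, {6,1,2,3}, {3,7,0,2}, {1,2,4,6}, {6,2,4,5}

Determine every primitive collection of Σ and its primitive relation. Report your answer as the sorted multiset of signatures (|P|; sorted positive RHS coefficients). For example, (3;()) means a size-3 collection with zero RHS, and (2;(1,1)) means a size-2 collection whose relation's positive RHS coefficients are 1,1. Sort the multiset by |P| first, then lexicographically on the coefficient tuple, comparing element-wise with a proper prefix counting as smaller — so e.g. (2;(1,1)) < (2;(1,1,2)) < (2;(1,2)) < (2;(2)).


Δ(Σ) — 8 vertices, 9 min non-faces:

  P={0,5}:  v_{0} + v_{5} = v_{2}  ⟹  sig = (2;(1))
  P={0,6}:  v_{0} + v_{6} = v_{1}  ⟹  sig = (2;(1))
  P={1,5}:  v_{1} + v_{5} = v_{2} + v_{6}  ⟹  sig = (2;(1,1))
  P={0,3,4}:  v_{0} + v_{3} + v_{4} = 0  ⟹  sig = (3;())
  P={5,6,7}:  v_{5} + v_{6} + v_{7} = 0  ⟹  sig = (3;())
  P={1,3,4}:  v_{1} + v_{3} + v_{4} = v_{6}  ⟹  sig = (3;(1))
  P={2,3,4}:  v_{2} + v_{3} + v_{4} = v_{5}  ⟹  sig = (3;(1))
  P={2,6,7}:  v_{2} + v_{6} + v_{7} = v_{0}  ⟹  sig = (3;(1))
  P={1,2,7}:  v_{1} + v_{2} + v_{7} = 2·v_{0}  ⟹  sig = (3;(2))

Sorted signature multiset PRS(X):
    (2;(1))
    (2;(1))
    (2;(1,1))
    (3;())
    (3;())
    (3;(1))
    (3;(1))
    (3;(1))
    (3;(2))


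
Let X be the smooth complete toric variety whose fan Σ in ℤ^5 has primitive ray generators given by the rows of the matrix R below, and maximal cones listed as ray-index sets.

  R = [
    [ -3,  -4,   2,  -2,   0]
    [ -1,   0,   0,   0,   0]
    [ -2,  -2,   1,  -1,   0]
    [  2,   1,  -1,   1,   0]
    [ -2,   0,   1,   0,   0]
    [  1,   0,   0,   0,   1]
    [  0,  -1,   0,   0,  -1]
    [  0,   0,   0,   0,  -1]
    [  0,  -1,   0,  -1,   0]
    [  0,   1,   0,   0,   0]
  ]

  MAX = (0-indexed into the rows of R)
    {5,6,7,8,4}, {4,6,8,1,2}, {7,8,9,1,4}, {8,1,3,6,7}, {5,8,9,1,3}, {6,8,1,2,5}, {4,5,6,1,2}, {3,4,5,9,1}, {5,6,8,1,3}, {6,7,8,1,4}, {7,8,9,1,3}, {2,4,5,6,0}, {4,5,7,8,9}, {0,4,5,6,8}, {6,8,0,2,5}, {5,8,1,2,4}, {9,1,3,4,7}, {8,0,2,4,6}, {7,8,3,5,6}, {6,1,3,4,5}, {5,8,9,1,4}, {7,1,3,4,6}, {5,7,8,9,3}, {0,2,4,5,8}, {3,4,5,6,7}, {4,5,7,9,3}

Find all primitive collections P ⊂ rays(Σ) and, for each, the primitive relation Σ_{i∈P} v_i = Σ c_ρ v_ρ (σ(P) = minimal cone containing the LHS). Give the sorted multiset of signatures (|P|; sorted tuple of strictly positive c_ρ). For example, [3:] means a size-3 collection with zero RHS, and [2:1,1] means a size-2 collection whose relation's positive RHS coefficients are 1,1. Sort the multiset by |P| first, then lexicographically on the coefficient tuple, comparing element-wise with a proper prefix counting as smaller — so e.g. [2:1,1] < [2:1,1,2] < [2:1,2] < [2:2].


Σ has 12 primitive collections:

  • {6,9}:  v_{6} + v_{9} = v_{7}  so sig = [2:1]
  • {2,9}:  v_{2} + v_{9} = v_{4} + v_{8}  so sig = [2:1,1]
  • {0,3}:  v_{0} + v_{3} = v_{2} + v_{5} + v_{6}  so sig = [2:1,1,1]
  • {2,3}:  v_{2} + v_{3} = v_{1} + v_{5} + v_{6}  so sig = [2:1,1,1]
  • {2,7}:  v_{2} + v_{7} = v_{4} + v_{6} + v_{8}  so sig = [2:1,1,1]
  • {0,9}:  v_{0} + v_{9} = 2·v_{4} + v_{5} + v_{6} + 2·v_{8}  so sig = [2:1,1,2,2]
  • {0,7}:  v_{0} + v_{7} = 2·v_{4} + v_{5} + 2·v_{6} + 2·v_{8}  so sig = [2:1,2,2,2]
  • {0,1}:  v_{0} + v_{1} = 2·v_{2}  so sig = [2:2]
  • {1,5,7}:  v_{1} + v_{5} + v_{7} = 0  so sig = [3:]
  • {3,4,8}:  v_{3} + v_{4} + v_{8} = 0  so sig = [3:]
  • {1,4,5,6,8}:  v_{1} + v_{4} + v_{5} + v_{6} + v_{8} = v_{2}  so sig = [5:1]
  • {2,4,5,6,8}:  v_{2} + v_{4} + v_{5} + v_{6} + v_{8} = v_{0}  so sig = [5:1]

Sorted signature multiset PRS(X):
    [2:1]
    [2:1,1]
    [2:1,1,1]
    [2:1,1,1]
    [2:1,1,1]
    [2:1,1,2,2]
    [2:1,2,2,2]
    [2:2]
    [3:]
    [3:]
    [5:1]
    [5:1]


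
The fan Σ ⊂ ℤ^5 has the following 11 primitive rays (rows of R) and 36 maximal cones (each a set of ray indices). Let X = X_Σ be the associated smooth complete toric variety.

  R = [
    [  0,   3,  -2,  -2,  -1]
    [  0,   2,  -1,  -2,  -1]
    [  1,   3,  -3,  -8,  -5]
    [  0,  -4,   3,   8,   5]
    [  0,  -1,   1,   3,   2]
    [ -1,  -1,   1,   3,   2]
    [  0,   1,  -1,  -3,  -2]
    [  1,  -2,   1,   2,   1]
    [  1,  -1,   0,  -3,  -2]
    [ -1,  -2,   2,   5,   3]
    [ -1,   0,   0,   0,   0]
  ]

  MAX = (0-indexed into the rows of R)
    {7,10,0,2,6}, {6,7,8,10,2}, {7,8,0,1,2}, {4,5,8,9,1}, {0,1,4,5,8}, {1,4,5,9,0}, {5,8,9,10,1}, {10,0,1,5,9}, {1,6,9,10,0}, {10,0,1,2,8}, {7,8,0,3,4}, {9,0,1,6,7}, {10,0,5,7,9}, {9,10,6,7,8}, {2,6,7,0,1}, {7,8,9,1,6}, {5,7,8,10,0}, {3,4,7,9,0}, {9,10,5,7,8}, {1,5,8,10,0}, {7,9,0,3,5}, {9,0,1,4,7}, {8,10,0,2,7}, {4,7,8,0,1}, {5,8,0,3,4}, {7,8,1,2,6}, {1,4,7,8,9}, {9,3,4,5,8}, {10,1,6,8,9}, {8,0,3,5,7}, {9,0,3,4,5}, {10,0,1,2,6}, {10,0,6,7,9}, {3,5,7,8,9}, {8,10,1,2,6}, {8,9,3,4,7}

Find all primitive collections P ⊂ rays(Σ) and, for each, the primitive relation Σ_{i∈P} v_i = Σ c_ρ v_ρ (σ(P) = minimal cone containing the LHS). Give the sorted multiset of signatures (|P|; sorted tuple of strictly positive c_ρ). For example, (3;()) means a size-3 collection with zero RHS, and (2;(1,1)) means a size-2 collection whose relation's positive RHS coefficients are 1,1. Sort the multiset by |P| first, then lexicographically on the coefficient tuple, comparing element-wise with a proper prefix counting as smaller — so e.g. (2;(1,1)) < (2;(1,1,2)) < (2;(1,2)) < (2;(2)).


Σ has 15 primitive collections:

  {4,6}:  v_{4} + v_{6} = 0  ⇒ sig = (2;())
  {2,9}:  v_{2} + v_{9} = v_{6}  ⇒ sig = (2;(1))
  {4,10}:  v_{4} + v_{10} = v_{5}  ⇒ sig = (2;(1))
  {5,6}:  v_{5} + v_{6} = v_{10}  ⇒ sig = (2;(1))
  {2,4}:  v_{2} + v_{4} = v_{0} + v_{8}  ⇒ sig = (2;(1,1))
  {3,6}:  v_{3} + v_{6} = v_{5} + v_{7}  ⇒ sig = (2;(1,1))
  {2,5}:  v_{2} + v_{5} = v_{0} + v_{8} + v_{10}  ⇒ sig = (2;(1,1,1))
  {2,3}:  v_{2} + v_{3} = v_{0} + v_{5} + v_{7} + v_{8}  ⇒ sig = (2;(1,1,1,1))
  {3,10}:  v_{3} + v_{10} = 2·v_{5} + v_{7}  ⇒ sig = (2;(1,2))
  {1,3}:  v_{1} + v_{3} = 2·v_{4}  ⇒ sig = (2;(2))
  {0,8,9}:  v_{0} + v_{8} + v_{9} = 0  ⇒ sig = (3;())
  {1,7,10}:  v_{1} + v_{7} + v_{10} = 0  ⇒ sig = (3;())
  {0,6,8}:  v_{0} + v_{6} + v_{8} = v_{2}  ⇒ sig = (3;(1))
  {1,5,7}:  v_{1} + v_{5} + v_{7} = v_{4}  ⇒ sig = (3;(1))
  {4,5,7}:  v_{4} + v_{5} + v_{7} = v_{3}  ⇒ sig = (3;(1))

so the primitive-relation signature multiset is
    |P|=2: 10 collections, coeffs (), (1), (1), (1), (1,1), (1,1), (1,1,1), (1,1,1,1), (1,2), (2)
    |P|=3: 5 collections, coeffs (), (), (1), (1), (1)


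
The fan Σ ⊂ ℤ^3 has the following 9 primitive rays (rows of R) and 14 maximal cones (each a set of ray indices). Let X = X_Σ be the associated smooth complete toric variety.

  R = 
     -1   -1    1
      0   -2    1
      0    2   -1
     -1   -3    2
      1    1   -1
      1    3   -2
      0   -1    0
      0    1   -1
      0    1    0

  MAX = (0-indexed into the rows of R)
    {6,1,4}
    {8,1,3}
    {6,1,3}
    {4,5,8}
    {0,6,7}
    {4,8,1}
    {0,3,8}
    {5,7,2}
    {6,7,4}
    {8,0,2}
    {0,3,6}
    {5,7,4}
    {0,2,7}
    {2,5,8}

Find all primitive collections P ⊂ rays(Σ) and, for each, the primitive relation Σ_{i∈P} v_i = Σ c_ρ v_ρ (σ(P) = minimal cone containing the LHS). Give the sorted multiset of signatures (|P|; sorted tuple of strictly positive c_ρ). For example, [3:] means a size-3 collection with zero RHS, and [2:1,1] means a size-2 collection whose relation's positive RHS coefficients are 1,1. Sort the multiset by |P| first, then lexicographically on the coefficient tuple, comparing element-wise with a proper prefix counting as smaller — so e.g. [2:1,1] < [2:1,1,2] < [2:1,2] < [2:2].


Δ(Σ) — 9 vertices, 15 min non-faces:

  P = {0,4}:  v_{0} + v_{4} = 0  →  sig = [2:]
  P = {1,2}:  v_{1} + v_{2} = 0  →  sig = [2:]
  P = {3,5}:  v_{3} + v_{5} = 0  →  sig = [2:]
  P = {6,8}:  v_{6} + v_{8} = 0  →  sig = [2:]
  P = {0,1}:  v_{0} + v_{1} = v_{3}  →  sig = [2:1]
  P = {0,5}:  v_{0} + v_{5} = v_{2}  →  sig = [2:1]
  P = {1,5}:  v_{1} + v_{5} = v_{4}  →  sig = [2:1]
  P = {1,7}:  v_{1} + v_{7} = v_{6}  →  sig = [2:1]
  P = {2,3}:  v_{2} + v_{3} = v_{0}  →  sig = [2:1]
  P = {2,4}:  v_{2} + v_{4} = v_{5}  →  sig = [2:1]
  P = {2,6}:  v_{2} + v_{6} = v_{7}  →  sig = [2:1]
  P = {3,4}:  v_{3} + v_{4} = v_{1}  →  sig = [2:1]
  P = {7,8}:  v_{7} + v_{8} = v_{2}  →  sig = [2:1]
  P = {3,7}:  v_{3} + v_{7} = v_{0} + v_{6}  →  sig = [2:1,1]
  P = {5,6}:  v_{5} + v_{6} = v_{4} + v_{7}  →  sig = [2:1,1]

Sorted signature multiset PRS(X):
[[2:], [2:], [2:], [2:], [2:1], [2:1], [2:1], [2:1], [2:1], [2:1], [2:1], [2:1], [2:1], [2:1,1], [2:1,1]]


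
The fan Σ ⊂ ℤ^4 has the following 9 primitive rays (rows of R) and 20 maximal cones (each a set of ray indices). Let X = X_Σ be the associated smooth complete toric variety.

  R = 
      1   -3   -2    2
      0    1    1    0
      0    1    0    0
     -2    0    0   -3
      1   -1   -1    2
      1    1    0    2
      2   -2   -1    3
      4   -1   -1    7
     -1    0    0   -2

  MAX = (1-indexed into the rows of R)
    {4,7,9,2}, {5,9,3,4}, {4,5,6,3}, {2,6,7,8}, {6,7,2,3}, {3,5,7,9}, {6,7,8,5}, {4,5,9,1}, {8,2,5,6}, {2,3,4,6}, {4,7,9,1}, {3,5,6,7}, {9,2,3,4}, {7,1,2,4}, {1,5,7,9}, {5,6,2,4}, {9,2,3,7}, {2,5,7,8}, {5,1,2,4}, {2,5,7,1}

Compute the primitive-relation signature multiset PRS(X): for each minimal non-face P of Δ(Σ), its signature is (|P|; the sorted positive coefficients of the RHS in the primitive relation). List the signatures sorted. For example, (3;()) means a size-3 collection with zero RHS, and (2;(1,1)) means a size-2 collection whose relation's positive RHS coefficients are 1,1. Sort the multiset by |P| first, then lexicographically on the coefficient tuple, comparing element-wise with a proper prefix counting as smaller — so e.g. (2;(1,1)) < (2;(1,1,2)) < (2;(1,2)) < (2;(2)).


14 collections generate NE(X_Σ); each relation:

  P = {6,9}:  v_{6} + v_{9} = v_{3}  ⇒ sig = (2;(1))
  P = {8,9}:  v_{8} + v_{9} = v_{6} + v_{7}  ⇒ sig = (2;(1,1))
  P = {1,8}:  v_{1} + v_{8} = v_{2} + 3·v_{5} + v_{7}  ⇒ sig = (2;(1,1,3))
  P = {1,3}:  v_{1} + v_{3} = 2·v_{5} + v_{9}  ⇒ sig = (2;(1,2))
  P = {3,8}:  v_{3} + v_{8} = 2·v_{6} + v_{7}  ⇒ sig = (2;(1,2))
  P = {4,8}:  v_{4} + v_{8} = v_{2} + 2·v_{5}  ⇒ sig = (2;(1,2))
  P = {1,6}:  v_{1} + v_{6} = 2·v_{5}  ⇒ sig = (2;(2))
  P = {2,5,9}:  v_{2} + v_{5} + v_{9} = 0  ⇒ sig = (3;())
  P = {2,3,5}:  v_{2} + v_{3} + v_{5} = v_{6}  ⇒ sig = (3;(1))
  P = {4,5,7}:  v_{4} + v_{5} + v_{7} = v_{1}  ⇒ sig = (3;(1))
  P = {4,6,7}:  v_{4} + v_{6} + v_{7} = v_{5}  ⇒ sig = (3;(1))
  P = {1,2,9}:  v_{1} + v_{2} + v_{9} = v_{4} + v_{7}  ⇒ sig = (3;(1,1))
  P = {3,4,7}:  v_{3} + v_{4} + v_{7} = v_{5} + v_{9}  ⇒ sig = (3;(1,1))
  P = {2,5,6,7}:  v_{2} + v_{5} + v_{6} + v_{7} = v_{8}  ⇒ sig = (4;(1))

so the primitive-relation signature multiset is
    (2;(1))
    (2;(1,1))
    (2;(1,1,3))
    (2;(1,2))
    (2;(1,2))
    (2;(1,2))
    (2;(2))
    (3;())
    (3;(1))
    (3;(1))
    (3;(1))
    (3;(1,1))
    (3;(1,1))
    (4;(1))


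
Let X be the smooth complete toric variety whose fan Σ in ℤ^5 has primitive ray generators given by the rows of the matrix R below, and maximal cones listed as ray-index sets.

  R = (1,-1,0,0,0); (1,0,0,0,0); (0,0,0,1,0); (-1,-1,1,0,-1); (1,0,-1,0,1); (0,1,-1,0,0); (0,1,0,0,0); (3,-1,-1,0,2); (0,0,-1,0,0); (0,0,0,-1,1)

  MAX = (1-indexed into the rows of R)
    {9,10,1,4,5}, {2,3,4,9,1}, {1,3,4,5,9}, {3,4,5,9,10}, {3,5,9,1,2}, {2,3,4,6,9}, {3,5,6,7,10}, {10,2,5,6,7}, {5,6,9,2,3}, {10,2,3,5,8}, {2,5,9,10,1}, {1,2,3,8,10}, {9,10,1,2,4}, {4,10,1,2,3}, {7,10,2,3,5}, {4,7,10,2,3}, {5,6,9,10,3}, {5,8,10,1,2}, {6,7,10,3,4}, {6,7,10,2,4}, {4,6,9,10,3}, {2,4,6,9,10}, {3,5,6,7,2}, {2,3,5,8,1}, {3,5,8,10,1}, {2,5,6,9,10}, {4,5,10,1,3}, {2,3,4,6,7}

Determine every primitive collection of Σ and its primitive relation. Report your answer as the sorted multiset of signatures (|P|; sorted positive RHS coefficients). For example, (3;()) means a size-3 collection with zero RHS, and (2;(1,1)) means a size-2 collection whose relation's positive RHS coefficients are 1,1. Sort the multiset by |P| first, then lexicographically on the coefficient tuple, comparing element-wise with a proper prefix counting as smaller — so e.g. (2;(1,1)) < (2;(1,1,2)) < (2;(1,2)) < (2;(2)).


Primitive collections (14):

  P = {1,7}:  v_{1} + v_{7} = v_{2}  →  sig = (2;(1))
  P = {7,9}:  v_{7} + v_{9} = v_{6}  →  sig = (2;(1))
  P = {1,6}:  v_{1} + v_{6} = v_{2} + v_{9}  →  sig = (2;(1,1))
  P = {7,8}:  v_{7} + v_{8} = 2·v_{2} + v_{3} + v_{5} + v_{10}  →  sig = (2;(1,1,1,2))
  P = {4,8}:  v_{4} + v_{8} = 2·v_{1} + v_{3} + v_{10}  →  sig = (2;(1,1,2))
  P = {6,8}:  v_{6} + v_{8} = v_{2} + 2·v_{5}  →  sig = (2;(1,2))
  P = {8,9}:  v_{8} + v_{9} = v_{1} + 2·v_{5}  →  sig = (2;(1,2))
  P = {4,5,7}:  v_{4} + v_{5} + v_{7} = 0  →  sig = (3;())
  P = {2,4,5}:  v_{2} + v_{4} + v_{5} = v_{1}  →  sig = (3;(1))
  P = {4,5,6}:  v_{4} + v_{5} + v_{6} = v_{9}  →  sig = (3;(1))
  P = {2,3,9,10}:  v_{2} + v_{3} + v_{9} + v_{10} = v_{5}  →  sig = (4;(1))
  P = {2,3,6,10}:  v_{2} + v_{3} + v_{6} + v_{10} = v_{5} + v_{7}  →  sig = (4;(1,1))
  P = {1,3,9,10}:  v_{1} + v_{3} + v_{9} + v_{10} = v_{4} + 2·v_{5}  →  sig = (4;(1,2))
  P = {1,2,3,5,10}:  v_{1} + v_{2} + v_{3} + v_{5} + v_{10} = v_{8}  →  sig = (5;(1))

Sorted signature multiset PRS(X):
[(2;(1)), (2;(1)), (2;(1,1)), (2;(1,1,1,2)), (2;(1,1,2)), (2;(1,2)), (2;(1,2)), (3;()), (3;(1)), (3;(1)), (4;(1)), (4;(1,1)), (4;(1,2)), (5;(1))]


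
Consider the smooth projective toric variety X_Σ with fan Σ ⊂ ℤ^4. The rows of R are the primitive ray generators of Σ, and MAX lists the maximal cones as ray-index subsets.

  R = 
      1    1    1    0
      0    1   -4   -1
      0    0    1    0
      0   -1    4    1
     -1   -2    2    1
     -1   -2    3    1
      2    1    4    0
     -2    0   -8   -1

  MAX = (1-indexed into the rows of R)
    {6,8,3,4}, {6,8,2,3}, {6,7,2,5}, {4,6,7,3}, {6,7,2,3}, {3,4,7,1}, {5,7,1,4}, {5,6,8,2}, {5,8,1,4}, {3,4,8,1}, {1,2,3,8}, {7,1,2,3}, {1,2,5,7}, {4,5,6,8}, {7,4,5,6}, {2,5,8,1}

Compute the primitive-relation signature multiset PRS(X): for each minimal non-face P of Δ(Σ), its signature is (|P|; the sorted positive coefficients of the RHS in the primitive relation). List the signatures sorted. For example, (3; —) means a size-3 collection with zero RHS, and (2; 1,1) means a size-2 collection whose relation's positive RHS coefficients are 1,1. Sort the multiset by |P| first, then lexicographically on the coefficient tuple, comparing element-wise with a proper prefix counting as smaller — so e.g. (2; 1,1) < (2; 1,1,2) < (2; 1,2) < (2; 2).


Minimal non-faces — 4 found among 8 rays, 16 max cones:

  P = {2,4}:  v_{2} + v_{4} = 0  so sig = (2; —)
  P = {1,6}:  v_{1} + v_{6} = v_{4}  so sig = (2; 1)
  P = {3,5}:  v_{3} + v_{5} = v_{6}  so sig = (2; 1)
  P = {7,8}:  v_{7} + v_{8} = v_{2}  so sig = (2; 1)

so the primitive-relation signature multiset is
    |P|=2: 4 collections, coeffs (), (1), (1), (1)


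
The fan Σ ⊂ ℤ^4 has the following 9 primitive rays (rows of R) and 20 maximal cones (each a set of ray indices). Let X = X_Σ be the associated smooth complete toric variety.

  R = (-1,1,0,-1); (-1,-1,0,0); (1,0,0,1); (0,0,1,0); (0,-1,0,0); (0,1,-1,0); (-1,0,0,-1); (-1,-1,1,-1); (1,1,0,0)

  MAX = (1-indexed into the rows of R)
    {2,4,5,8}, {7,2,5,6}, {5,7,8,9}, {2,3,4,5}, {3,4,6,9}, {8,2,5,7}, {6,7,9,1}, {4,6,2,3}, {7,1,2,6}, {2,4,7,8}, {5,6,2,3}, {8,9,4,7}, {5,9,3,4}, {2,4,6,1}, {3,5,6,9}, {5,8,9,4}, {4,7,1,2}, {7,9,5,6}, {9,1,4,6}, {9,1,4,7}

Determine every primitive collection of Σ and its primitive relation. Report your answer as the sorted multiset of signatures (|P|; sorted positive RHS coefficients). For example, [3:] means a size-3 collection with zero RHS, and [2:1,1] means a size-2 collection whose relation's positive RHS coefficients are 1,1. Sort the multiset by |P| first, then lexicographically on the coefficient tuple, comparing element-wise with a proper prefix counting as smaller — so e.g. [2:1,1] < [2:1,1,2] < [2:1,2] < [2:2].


The 10 primitive collections of Σ (r=9, n=4):

  P={2,9}:  v_{2} + v_{9} = 0  ⇒ sig = [2:]
  P={3,7}:  v_{3} + v_{7} = 0  ⇒ sig = [2:]
  P={1,5}:  v_{1} + v_{5} = v_{7}  ⇒ sig = [2:1]
  P={6,8}:  v_{6} + v_{8} = v_{7}  ⇒ sig = [2:1]
  P={1,3}:  v_{1} + v_{3} = v_{4} + v_{6}  ⇒ sig = [2:1,1]
  P={3,8}:  v_{3} + v_{8} = v_{4} + v_{5}  ⇒ sig = [2:1,1]
  P={1,8}:  v_{1} + v_{8} = v_{4} + 2·v_{7}  ⇒ sig = [2:1,2]
  P={4,5,6}:  v_{4} + v_{5} + v_{6} = 0  ⇒ sig = [3:]
  P={4,5,7}:  v_{4} + v_{5} + v_{7} = v_{8}  ⇒ sig = [3:1]
  P={4,6,7}:  v_{4} + v_{6} + v_{7} = v_{1}  ⇒ sig = [3:1]

so the primitive-relation signature multiset is
{ [2:] ×2,  [2:1] ×2,  [2:1,1] ×2,  [2:1,2],  [3:],  [3:1] ×2 }


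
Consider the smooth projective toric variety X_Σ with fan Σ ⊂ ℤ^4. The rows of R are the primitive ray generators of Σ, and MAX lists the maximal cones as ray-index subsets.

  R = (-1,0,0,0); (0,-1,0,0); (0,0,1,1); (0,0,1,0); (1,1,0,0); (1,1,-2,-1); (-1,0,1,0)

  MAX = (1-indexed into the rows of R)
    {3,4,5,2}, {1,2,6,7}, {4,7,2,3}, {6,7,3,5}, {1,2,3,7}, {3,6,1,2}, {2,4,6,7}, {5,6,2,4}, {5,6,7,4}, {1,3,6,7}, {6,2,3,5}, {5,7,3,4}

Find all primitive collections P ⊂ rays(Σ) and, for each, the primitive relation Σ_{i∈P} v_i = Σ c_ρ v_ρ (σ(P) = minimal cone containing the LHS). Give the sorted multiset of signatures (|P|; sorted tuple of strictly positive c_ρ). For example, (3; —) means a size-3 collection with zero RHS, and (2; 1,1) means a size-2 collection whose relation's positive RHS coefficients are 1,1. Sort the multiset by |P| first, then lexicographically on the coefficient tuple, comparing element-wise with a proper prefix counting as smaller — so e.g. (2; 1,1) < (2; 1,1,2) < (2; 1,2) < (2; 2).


Minimal non-faces — 5 found among 7 rays, 12 max cones:

  • {1,4}:  v_{1} + v_{4} = v_{7} — sig = (2; 1)
  • {1,5}:  v_{1} + v_{5} = v_{3} + v_{6} + v_{7} — sig = (2; 1,1,1)
  • {2,5,7}:  v_{2} + v_{5} + v_{7} = v_{4} — sig = (3; 1)
  • {3,4,6}:  v_{3} + v_{4} + v_{6} = v_{5} — sig = (3; 1)
  • {2,3,6,7}:  v_{2} + v_{3} + v_{6} + v_{7} = 0 — sig = (4; —)

Hence PRS(X_Σ) =
[(2; 1), (2; 1,1,1), (3; 1), (3; 1), (4; —)]


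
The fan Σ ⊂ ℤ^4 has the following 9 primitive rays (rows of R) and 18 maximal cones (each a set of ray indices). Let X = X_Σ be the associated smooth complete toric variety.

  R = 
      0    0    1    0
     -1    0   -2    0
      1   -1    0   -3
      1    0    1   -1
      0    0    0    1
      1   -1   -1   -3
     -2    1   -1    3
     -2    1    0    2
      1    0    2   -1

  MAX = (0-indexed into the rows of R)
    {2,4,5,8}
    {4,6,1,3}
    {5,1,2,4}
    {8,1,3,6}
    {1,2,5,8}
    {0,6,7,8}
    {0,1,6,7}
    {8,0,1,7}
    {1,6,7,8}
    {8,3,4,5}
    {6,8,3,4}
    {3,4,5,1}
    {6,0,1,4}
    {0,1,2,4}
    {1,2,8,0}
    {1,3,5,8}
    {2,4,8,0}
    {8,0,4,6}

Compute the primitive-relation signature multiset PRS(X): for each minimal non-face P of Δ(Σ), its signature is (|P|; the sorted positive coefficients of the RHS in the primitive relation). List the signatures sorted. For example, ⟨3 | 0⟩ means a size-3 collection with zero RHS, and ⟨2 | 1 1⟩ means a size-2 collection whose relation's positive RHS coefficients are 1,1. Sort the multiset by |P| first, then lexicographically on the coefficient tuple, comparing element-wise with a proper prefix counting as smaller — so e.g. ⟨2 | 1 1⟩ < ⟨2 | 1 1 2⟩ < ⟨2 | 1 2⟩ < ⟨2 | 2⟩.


11 minimal non-faces of Δ(Σ) (on 9 rays):

  {0,3}:  v_{0} + v_{3} = v_{8}  ⟹  sig = ⟨2 | 1⟩
  {0,5}:  v_{0} + v_{5} = v_{2}  ⟹  sig = ⟨2 | 1⟩
  {5,6}:  v_{5} + v_{6} = v_{1}  ⟹  sig = ⟨2 | 1⟩
  {2,3}:  v_{2} + v_{3} = v_{5} + v_{8}  ⟹  sig = ⟨2 | 1 1⟩
  {2,6}:  v_{2} + v_{6} = v_{0} + v_{1}  ⟹  sig = ⟨2 | 1 1⟩
  {4,7}:  v_{4} + v_{7} = v_{0} + v_{6}  ⟹  sig = ⟨2 | 1 1⟩
  {3,7}:  v_{3} + v_{7} = v_{1} + v_{6} + 2·v_{8}  ⟹  sig = ⟨2 | 1 1 2⟩
  {5,7}:  v_{5} + v_{7} = v_{0} + 2·v_{1} + v_{8}  ⟹  sig = ⟨2 | 1 1 2⟩
  {2,7}:  v_{2} + v_{7} = 2·v_{0} + 2·v_{1} + v_{8}  ⟹  sig = ⟨2 | 1 2 2⟩
  {1,4,8}:  v_{1} + v_{4} + v_{8} = 0  ⟹  sig = ⟨3 | 0⟩
  {0,1,6,8}:  v_{0} + v_{1} + v_{6} + v_{8} = v_{7}  ⟹  sig = ⟨4 | 1⟩

so the primitive-relation signature multiset is
    |P|=2: 9 collections, coeffs (1), (1), (1), (1,1), (1,1), (1,1), (1,1,2), (1,1,2), (1,2,2)
    |P|=3: 1 collection, coeffs ()
    |P|=4: 1 collection, coeffs (1)


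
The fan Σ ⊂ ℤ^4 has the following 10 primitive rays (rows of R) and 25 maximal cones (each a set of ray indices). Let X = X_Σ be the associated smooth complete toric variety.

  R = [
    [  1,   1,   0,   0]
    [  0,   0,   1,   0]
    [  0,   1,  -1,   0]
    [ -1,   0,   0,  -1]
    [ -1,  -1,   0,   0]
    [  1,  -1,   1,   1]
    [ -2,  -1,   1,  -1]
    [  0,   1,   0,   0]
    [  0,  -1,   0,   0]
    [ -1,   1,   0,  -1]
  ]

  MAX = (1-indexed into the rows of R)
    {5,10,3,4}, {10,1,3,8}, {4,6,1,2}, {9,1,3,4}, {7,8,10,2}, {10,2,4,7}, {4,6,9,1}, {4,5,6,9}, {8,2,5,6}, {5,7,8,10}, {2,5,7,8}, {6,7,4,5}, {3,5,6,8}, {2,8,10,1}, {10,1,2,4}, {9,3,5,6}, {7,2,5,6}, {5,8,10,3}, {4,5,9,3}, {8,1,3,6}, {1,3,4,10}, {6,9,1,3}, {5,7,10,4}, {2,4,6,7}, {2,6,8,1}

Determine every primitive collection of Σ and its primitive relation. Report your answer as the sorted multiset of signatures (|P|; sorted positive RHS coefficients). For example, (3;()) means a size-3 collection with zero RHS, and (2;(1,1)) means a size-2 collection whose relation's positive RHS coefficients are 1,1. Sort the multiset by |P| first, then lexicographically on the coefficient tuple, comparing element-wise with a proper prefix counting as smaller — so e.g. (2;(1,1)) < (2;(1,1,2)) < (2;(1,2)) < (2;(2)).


Σ has 14 primitive collections:

  P = {1,5}:  v_{1} + v_{5} = 0 ; sig = (2;())
  P = {8,9}:  v_{8} + v_{9} = 0 ; sig = (2;())
  P = {2,3}:  v_{2} + v_{3} = v_{8} ; sig = (2;(1))
  P = {4,8}:  v_{4} + v_{8} = v_{10} ; sig = (2;(1))
  P = {6,10}:  v_{6} + v_{10} = v_{2} ; sig = (2;(1))
  P = {9,10}:  v_{9} + v_{10} = v_{4} ; sig = (2;(1))
  P = {1,7}:  v_{1} + v_{7} = v_{2} + v_{4} ; sig = (2;(1,1))
  P = {2,9}:  v_{2} + v_{9} = v_{4} + v_{6} ; sig = (2;(1,1))
  P = {3,7}:  v_{3} + v_{7} = v_{5} + v_{10} ; sig = (2;(1,1))
  P = {7,9}:  v_{7} + v_{9} = 2·v_{4} + v_{5} + v_{6} ; sig = (2;(1,1,2))
  P = {3,4,6}:  v_{3} + v_{4} + v_{6} = 0 ; sig = (3;())
  P = {2,4,5}:  v_{2} + v_{4} + v_{5} = v_{7} ; sig = (3;(1))
  P = {2,5,10}:  v_{2} + v_{5} + v_{10} = v_{7} + v_{8} ; sig = (3;(1,1))
  P = {6,7,8}:  v_{6} + v_{7} + v_{8} = 2·v_{2} + v_{5} ; sig = (3;(1,2))

Signatures (|P|; sorted positive RHS coefficients), sorted:
    (2;())
    (2;())
    (2;(1))
    (2;(1))
    (2;(1))
    (2;(1))
    (2;(1,1))
    (2;(1,1))
    (2;(1,1))
    (2;(1,1,2))
    (3;())
    (3;(1))
    (3;(1,1))
    (3;(1,2))


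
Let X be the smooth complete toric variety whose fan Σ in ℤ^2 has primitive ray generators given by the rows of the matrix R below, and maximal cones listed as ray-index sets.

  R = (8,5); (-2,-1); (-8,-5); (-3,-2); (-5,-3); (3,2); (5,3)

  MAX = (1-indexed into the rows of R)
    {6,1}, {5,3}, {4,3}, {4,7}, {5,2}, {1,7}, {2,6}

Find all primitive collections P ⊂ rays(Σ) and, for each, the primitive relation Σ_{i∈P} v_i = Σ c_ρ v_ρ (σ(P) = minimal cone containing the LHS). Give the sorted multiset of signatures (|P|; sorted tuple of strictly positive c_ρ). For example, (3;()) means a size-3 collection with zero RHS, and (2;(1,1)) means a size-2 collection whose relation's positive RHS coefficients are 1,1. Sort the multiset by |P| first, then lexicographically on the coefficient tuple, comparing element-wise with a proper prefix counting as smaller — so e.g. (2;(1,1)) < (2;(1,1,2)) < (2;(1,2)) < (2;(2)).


14 minimal non-faces of Δ(Σ) (on 7 rays):

  • {1,3}:  v_{1} + v_{3} = 0  so sig = (2;())
  • {4,6}:  v_{4} + v_{6} = 0  so sig = (2;())
  • {5,7}:  v_{5} + v_{7} = 0  so sig = (2;())
  • {1,4}:  v_{1} + v_{4} = v_{7}  so sig = (2;(1))
  • {1,5}:  v_{1} + v_{5} = v_{6}  so sig = (2;(1))
  • {2,4}:  v_{2} + v_{4} = v_{5}  so sig = (2;(1))
  • {2,7}:  v_{2} + v_{7} = v_{6}  so sig = (2;(1))
  • {3,6}:  v_{3} + v_{6} = v_{5}  so sig = (2;(1))
  • {3,7}:  v_{3} + v_{7} = v_{4}  so sig = (2;(1))
  • {4,5}:  v_{4} + v_{5} = v_{3}  so sig = (2;(1))
  • {5,6}:  v_{5} + v_{6} = v_{2}  so sig = (2;(1))
  • {6,7}:  v_{6} + v_{7} = v_{1}  so sig = (2;(1))
  • {1,2}:  v_{1} + v_{2} = 2·v_{6}  so sig = (2;(2))
  • {2,3}:  v_{2} + v_{3} = 2·v_{5}  so sig = (2;(2))

Hence PRS(X_Σ) =
{ (2;()) ×3,  (2;(1)) ×9,  (2;(2)) ×2 }


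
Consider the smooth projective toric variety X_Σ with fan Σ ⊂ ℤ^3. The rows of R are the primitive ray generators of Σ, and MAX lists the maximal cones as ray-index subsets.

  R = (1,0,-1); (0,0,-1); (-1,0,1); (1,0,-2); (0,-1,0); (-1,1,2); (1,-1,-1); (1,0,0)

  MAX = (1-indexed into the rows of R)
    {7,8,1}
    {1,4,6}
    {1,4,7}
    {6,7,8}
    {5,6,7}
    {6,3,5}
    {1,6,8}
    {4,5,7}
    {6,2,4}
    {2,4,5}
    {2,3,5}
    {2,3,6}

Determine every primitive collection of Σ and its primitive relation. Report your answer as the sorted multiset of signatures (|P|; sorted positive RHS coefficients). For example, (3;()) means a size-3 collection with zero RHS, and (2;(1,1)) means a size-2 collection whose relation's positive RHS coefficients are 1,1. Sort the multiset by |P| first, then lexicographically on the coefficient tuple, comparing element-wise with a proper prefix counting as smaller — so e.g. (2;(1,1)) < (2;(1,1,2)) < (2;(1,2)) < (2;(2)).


Primitive collections (14):

  {1,3}:  v_{1} + v_{3} = 0  so sig = (2;())
  {1,2}:  v_{1} + v_{2} = v_{4}  so sig = (2;(1))
  {1,5}:  v_{1} + v_{5} = v_{7}  so sig = (2;(1))
  {2,8}:  v_{2} + v_{8} = v_{1}  so sig = (2;(1))
  {3,4}:  v_{3} + v_{4} = v_{2}  so sig = (2;(1))
  {3,7}:  v_{3} + v_{7} = v_{5}  so sig = (2;(1))
  {2,7}:  v_{2} + v_{7} = v_{4} + v_{5}  so sig = (2;(1,1))
  {3,8}:  v_{3} + v_{8} = v_{6} + v_{7}  so sig = (2;(1,1))
  {5,8}:  v_{5} + v_{8} = v_{6} + 2·v_{7}  so sig = (2;(1,2))
  {4,8}:  v_{4} + v_{8} = 2·v_{1}  so sig = (2;(2))
  {4,5,6}:  v_{4} + v_{5} + v_{6} = 0  so sig = (3;())
  {1,6,7}:  v_{1} + v_{6} + v_{7} = v_{8}  so sig = (3;(1))
  {2,5,6}:  v_{2} + v_{5} + v_{6} = v_{3}  so sig = (3;(1))
  {4,6,7}:  v_{4} + v_{6} + v_{7} = v_{1}  so sig = (3;(1))

Hence PRS(X_Σ) =
    (2;())
    (2;(1))
    (2;(1))
    (2;(1))
    (2;(1))
    (2;(1))
    (2;(1,1))
    (2;(1,1))
    (2;(1,2))
    (2;(2))
    (3;())
    (3;(1))
    (3;(1))
    (3;(1))
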